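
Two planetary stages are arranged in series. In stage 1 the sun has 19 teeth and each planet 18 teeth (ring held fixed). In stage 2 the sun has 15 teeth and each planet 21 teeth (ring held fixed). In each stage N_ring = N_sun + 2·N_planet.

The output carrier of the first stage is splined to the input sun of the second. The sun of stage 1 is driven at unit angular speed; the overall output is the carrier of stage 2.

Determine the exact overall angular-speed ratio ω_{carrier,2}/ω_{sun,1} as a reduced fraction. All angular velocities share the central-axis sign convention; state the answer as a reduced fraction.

Stage 1: N_ring = 19 + 2·18 = 55
Stage 1: 19(ω_s−ω_c) = −55(ω_r−ω_c),  ω_r=0, ω_s=1
Stage 1: 19(1−ω_c) = −55(0−ω_c)  ⇒  74ω_c = 19  ⇒  ω_c = 19/74
  ⇒ ω_c¹/ω_s¹ = 19/74
Stage 2: N_ring = 15 + 2·21 = 57
Stage 2: 15(ω_s−ω_c) = −57(ω_r−ω_c),  ω_r=0, ω_s=1
Stage 2: 15(1−ω_c) = −57(0−ω_c)  ⇒  72ω_c = 15  ⇒  ω_c = 5/24
  ⇒ ω_c²/ω_s² = 5/24
Coupling ω_s² = ω_c¹ ⇒ overall = 19/74 × 5/24 = 95/1776

95/1776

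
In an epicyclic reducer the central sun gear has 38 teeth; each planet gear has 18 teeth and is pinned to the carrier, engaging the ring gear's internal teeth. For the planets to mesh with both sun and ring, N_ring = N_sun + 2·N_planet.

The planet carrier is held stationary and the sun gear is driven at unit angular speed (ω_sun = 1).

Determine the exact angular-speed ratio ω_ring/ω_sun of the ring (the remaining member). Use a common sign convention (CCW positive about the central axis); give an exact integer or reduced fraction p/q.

-19/37

N_ring = 38 + 2·18 = 74
38(ω_s−ω_c) = −74(ω_r−ω_c),  ω_c=0, ω_s=1
ω_r = 0 − (38/74)(1−0) = -19/37
ω_r/ω_s = -19/37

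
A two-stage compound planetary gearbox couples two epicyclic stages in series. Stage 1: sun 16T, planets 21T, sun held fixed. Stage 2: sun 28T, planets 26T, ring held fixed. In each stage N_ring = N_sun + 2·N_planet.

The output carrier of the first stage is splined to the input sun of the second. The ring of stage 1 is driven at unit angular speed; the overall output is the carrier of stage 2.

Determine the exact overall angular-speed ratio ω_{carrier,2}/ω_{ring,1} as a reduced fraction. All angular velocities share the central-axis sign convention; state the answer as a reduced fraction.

203/999

Stage 1: N_ring = 16 + 2·21 = 58
Stage 1: 16(ω_s−ω_c) = −58(ω_r−ω_c),  ω_s=0, ω_r=1
Stage 1: 16(0−ω_c) = −58(1−ω_c)  ⇒  74ω_c = 58  ⇒  ω_c = 29/37
  ⇒ ω_c¹/ω_r¹ = 29/37
Stage 2: N_ring = 28 + 2·26 = 80
Stage 2: 28(ω_s−ω_c) = −80(ω_r−ω_c),  ω_r=0, ω_s=1
Stage 2: 28(1−ω_c) = −80(0−ω_c)  ⇒  108ω_c = 28  ⇒  ω_c = 7/27
  ⇒ ω_c²/ω_s² = 7/27
Coupling ω_s² = ω_c¹ ⇒ overall = 29/37 × 7/27 = 203/999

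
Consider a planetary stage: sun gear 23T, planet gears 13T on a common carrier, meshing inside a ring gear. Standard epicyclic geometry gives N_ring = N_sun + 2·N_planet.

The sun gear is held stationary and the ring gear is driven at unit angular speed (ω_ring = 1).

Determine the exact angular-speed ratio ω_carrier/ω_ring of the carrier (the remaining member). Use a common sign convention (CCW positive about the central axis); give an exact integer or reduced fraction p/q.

49/72

N_ring = 23 + 2·13 = 49
23(ω_s−ω_c) = −49(ω_r−ω_c),  ω_s=0, ω_r=1
23(0−ω_c) = −49(1−ω_c)  ⇒  72ω_c = 49  ⇒  ω_c = 49/72
ω_c/ω_r = 49/72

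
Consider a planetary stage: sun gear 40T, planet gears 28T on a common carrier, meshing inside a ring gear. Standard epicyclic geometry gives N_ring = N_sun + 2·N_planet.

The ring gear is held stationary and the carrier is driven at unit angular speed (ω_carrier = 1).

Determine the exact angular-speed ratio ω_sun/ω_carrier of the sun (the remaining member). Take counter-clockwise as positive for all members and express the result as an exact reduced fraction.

N_ring = 40 + 2·28 = 96
40(ω_s−ω_c) = −96(ω_r−ω_c),  ω_r=0, ω_c=1
ω_s = 1 − (96/40)(0−1) = 17/5
ω_s/ω_c = 17/5

17/5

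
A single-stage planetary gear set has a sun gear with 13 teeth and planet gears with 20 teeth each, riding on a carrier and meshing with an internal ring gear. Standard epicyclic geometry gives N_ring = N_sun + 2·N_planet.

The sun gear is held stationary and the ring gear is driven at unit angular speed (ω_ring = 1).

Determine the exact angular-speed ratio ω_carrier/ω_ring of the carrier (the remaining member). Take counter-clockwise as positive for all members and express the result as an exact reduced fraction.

53/66

N_ring = 13 + 2·20 = 53
13(ω_s−ω_c) = −53(ω_r−ω_c),  ω_s=0, ω_r=1
13(0−ω_c) = −53(1−ω_c)  ⇒  66ω_c = 53  ⇒  ω_c = 53/66
ω_c/ω_r = 53/66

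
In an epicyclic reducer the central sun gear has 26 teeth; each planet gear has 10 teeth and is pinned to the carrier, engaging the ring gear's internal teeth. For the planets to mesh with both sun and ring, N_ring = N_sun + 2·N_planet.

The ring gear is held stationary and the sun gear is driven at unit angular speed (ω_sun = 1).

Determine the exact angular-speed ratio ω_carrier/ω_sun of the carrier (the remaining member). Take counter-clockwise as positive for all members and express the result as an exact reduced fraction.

N_ring = 26 + 2·10 = 46
26(ω_s−ω_c) = −46(ω_r−ω_c),  ω_r=0, ω_s=1
26(1−ω_c) = −46(0−ω_c)  ⇒  72ω_c = 26  ⇒  ω_c = 13/36
ω_c/ω_s = 13/36

13/36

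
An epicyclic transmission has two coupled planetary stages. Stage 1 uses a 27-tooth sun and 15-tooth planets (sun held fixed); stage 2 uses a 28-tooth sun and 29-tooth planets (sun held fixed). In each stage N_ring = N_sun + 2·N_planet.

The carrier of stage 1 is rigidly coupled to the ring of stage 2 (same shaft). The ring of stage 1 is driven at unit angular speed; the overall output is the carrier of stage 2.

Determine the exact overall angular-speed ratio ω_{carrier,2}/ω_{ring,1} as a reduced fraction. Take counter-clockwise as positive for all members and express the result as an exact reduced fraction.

43/84

Stage 1: N_ring = 27 + 2·15 = 57
Stage 1: 27(ω_s−ω_c) = −57(ω_r−ω_c),  ω_s=0, ω_r=1
Stage 1: 27(0−ω_c) = −57(1−ω_c)  ⇒  84ω_c = 57  ⇒  ω_c = 19/28
  ⇒ ω_c¹/ω_r¹ = 19/28
Stage 2: N_ring = 28 + 2·29 = 86
Stage 2: 28(ω_s−ω_c) = −86(ω_r−ω_c),  ω_s=0, ω_r=1
Stage 2: 28(0−ω_c) = −86(1−ω_c)  ⇒  114ω_c = 86  ⇒  ω_c = 43/57
  ⇒ ω_c²/ω_r² = 43/57
Coupling ω_r² = ω_c¹ ⇒ overall = 19/28 × 43/57 = 43/84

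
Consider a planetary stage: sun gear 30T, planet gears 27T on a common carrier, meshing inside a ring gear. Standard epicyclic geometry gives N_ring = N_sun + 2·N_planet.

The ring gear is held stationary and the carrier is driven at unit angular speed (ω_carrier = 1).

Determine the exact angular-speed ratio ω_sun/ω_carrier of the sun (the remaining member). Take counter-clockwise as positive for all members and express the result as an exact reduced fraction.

N_ring = 30 + 2·27 = 84
30(ω_s−ω_c) = −84(ω_r−ω_c),  ω_r=0, ω_c=1
ω_s = 1 − (84/30)(0−1) = 19/5
ω_s/ω_c = 19/5

19/5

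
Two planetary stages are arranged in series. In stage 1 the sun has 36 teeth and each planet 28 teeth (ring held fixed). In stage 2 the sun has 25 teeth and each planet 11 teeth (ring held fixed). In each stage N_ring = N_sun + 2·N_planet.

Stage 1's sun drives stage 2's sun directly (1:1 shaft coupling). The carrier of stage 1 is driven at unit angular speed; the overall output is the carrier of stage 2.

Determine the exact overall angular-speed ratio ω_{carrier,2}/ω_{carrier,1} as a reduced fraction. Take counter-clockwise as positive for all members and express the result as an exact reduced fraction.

100/81

Stage 1: N_ring = 36 + 2·28 = 92
Stage 1: 36(ω_s−ω_c) = −92(ω_r−ω_c),  ω_r=0, ω_c=1
Stage 1: ω_s = 1 − (92/36)(0−1) = 32/9
  ⇒ ω_s¹/ω_c¹ = 32/9
Stage 2: N_ring = 25 + 2·11 = 47
Stage 2: 25(ω_s−ω_c) = −47(ω_r−ω_c),  ω_r=0, ω_s=1
Stage 2: 25(1−ω_c) = −47(0−ω_c)  ⇒  72ω_c = 25  ⇒  ω_c = 25/72
  ⇒ ω_c²/ω_s² = 25/72
Coupling ω_s² = ω_s¹ ⇒ overall = 32/9 × 25/72 = 100/81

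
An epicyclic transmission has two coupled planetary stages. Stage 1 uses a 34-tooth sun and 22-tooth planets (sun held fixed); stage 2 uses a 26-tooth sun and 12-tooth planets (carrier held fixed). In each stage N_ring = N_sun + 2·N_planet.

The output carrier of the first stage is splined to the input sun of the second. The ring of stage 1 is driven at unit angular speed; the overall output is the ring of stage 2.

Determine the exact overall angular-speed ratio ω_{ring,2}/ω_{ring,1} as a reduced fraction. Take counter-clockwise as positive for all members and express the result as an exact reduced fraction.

Stage 1: N_ring = 34 + 2·22 = 78
Stage 1: 34(ω_s−ω_c) = −78(ω_r−ω_c),  ω_s=0, ω_r=1
Stage 1: 34(0−ω_c) = −78(1−ω_c)  ⇒  112ω_c = 78  ⇒  ω_c = 39/56
  ⇒ ω_c¹/ω_r¹ = 39/56
Stage 2: N_ring = 26 + 2·12 = 50
Stage 2: 26(ω_s−ω_c) = −50(ω_r−ω_c),  ω_c=0, ω_s=1
Stage 2: ω_r = 0 − (26/50)(1−0) = -13/25
  ⇒ ω_r²/ω_s² = -13/25
Coupling ω_s² = ω_c¹ ⇒ overall = 39/56 × -13/25 = -507/1400

-507/1400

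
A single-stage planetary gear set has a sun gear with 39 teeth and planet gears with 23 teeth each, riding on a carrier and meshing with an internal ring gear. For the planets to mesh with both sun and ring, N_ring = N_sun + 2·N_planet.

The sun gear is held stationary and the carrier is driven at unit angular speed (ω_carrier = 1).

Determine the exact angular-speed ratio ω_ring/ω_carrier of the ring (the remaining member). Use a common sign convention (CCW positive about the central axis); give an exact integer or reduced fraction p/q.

124/85

N_ring = 39 + 2·23 = 85
39(ω_s−ω_c) = −85(ω_r−ω_c),  ω_s=0, ω_c=1
ω_r = 1 − (39/85)(0−1) = 124/85
ω_r/ω_c = 124/85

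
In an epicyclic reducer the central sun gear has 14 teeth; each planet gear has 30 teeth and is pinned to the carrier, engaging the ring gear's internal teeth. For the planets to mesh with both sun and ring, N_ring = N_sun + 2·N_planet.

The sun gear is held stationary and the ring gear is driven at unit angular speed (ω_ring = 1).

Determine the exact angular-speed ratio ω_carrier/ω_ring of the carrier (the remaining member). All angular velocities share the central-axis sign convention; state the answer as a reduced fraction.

37/44

N_ring = 14 + 2·30 = 74
14(ω_s−ω_c) = −74(ω_r−ω_c),  ω_s=0, ω_r=1
14(0−ω_c) = −74(1−ω_c)  ⇒  88ω_c = 74  ⇒  ω_c = 37/44
ω_c/ω_r = 37/44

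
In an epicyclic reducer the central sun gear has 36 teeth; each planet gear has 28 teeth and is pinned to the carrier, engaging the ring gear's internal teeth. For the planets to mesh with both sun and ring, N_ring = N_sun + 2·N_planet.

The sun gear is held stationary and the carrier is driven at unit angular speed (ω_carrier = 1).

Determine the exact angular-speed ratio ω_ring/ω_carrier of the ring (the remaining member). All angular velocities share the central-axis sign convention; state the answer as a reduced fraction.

32/23

N_ring = 36 + 2·28 = 92
36(ω_s−ω_c) = −92(ω_r−ω_c),  ω_s=0, ω_c=1
ω_r = 1 − (36/92)(0−1) = 32/23
ω_r/ω_c = 32/23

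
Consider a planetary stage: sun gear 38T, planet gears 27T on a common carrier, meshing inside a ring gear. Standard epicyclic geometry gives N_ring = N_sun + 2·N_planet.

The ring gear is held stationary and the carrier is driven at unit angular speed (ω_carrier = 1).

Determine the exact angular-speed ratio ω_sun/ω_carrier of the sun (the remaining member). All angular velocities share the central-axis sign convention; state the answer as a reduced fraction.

N_ring = 38 + 2·27 = 92
38(ω_s−ω_c) = −92(ω_r−ω_c),  ω_r=0, ω_c=1
ω_s = 1 − (92/38)(0−1) = 65/19
ω_s/ω_c = 65/19

65/19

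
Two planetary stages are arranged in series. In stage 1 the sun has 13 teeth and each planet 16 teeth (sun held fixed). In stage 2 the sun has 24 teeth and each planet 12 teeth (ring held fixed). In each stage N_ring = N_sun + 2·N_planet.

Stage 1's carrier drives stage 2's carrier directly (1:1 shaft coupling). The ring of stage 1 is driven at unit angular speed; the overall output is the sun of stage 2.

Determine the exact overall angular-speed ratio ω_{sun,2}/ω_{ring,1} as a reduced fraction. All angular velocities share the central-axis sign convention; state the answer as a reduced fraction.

135/58

Stage 1: N_ring = 13 + 2·16 = 45
Stage 1: 13(ω_s−ω_c) = −45(ω_r−ω_c),  ω_s=0, ω_r=1
Stage 1: 13(0−ω_c) = −45(1−ω_c)  ⇒  58ω_c = 45  ⇒  ω_c = 45/58
  ⇒ ω_c¹/ω_r¹ = 45/58
Stage 2: N_ring = 24 + 2·12 = 48
Stage 2: 24(ω_s−ω_c) = −48(ω_r−ω_c),  ω_r=0, ω_c=1
Stage 2: ω_s = 1 − (48/24)(0−1) = 3
  ⇒ ω_s²/ω_c² = 3
Coupling ω_c² = ω_c¹ ⇒ overall = 45/58 × 3 = 135/58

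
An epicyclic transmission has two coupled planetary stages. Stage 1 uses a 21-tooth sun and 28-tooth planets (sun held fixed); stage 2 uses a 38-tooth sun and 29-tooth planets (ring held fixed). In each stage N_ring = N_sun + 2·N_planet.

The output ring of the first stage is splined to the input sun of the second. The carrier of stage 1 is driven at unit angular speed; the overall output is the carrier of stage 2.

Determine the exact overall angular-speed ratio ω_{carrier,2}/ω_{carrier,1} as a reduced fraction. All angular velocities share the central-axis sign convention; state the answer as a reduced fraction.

266/737

Stage 1: N_ring = 21 + 2·28 = 77
Stage 1: 21(ω_s−ω_c) = −77(ω_r−ω_c),  ω_s=0, ω_c=1
Stage 1: ω_r = 1 − (21/77)(0−1) = 14/11
  ⇒ ω_r¹/ω_c¹ = 14/11
Stage 2: N_ring = 38 + 2·29 = 96
Stage 2: 38(ω_s−ω_c) = −96(ω_r−ω_c),  ω_r=0, ω_s=1
Stage 2: 38(1−ω_c) = −96(0−ω_c)  ⇒  134ω_c = 38  ⇒  ω_c = 19/67
  ⇒ ω_c²/ω_s² = 19/67
Coupling ω_s² = ω_r¹ ⇒ overall = 14/11 × 19/67 = 266/737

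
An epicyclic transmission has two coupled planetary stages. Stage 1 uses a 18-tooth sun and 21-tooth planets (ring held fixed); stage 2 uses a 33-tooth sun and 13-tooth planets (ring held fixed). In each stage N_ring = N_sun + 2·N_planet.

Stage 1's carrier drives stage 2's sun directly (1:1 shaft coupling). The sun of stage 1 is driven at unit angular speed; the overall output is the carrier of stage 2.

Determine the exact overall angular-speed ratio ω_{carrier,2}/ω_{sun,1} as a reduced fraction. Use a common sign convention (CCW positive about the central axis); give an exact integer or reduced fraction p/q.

99/1196

Stage 1: N_ring = 18 + 2·21 = 60
Stage 1: 18(ω_s−ω_c) = −60(ω_r−ω_c),  ω_r=0, ω_s=1
Stage 1: 18(1−ω_c) = −60(0−ω_c)  ⇒  78ω_c = 18  ⇒  ω_c = 3/13
  ⇒ ω_c¹/ω_s¹ = 3/13
Stage 2: N_ring = 33 + 2·13 = 59
Stage 2: 33(ω_s−ω_c) = −59(ω_r−ω_c),  ω_r=0, ω_s=1
Stage 2: 33(1−ω_c) = −59(0−ω_c)  ⇒  92ω_c = 33  ⇒  ω_c = 33/92
  ⇒ ω_c²/ω_s² = 33/92
Coupling ω_s² = ω_c¹ ⇒ overall = 3/13 × 33/92 = 99/1196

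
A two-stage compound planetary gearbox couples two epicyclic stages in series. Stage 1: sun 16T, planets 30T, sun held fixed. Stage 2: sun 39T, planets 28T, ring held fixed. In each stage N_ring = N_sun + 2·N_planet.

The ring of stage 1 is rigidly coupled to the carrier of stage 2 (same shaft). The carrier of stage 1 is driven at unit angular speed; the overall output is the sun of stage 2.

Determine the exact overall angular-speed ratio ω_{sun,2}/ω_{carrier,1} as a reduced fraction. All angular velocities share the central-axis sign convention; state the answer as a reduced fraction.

Stage 1: N_ring = 16 + 2·30 = 76
Stage 1: 16(ω_s−ω_c) = −76(ω_r−ω_c),  ω_s=0, ω_c=1
Stage 1: ω_r = 1 − (16/76)(0−1) = 23/19
  ⇒ ω_r¹/ω_c¹ = 23/19
Stage 2: N_ring = 39 + 2·28 = 95
Stage 2: 39(ω_s−ω_c) = −95(ω_r−ω_c),  ω_r=0, ω_c=1
Stage 2: ω_s = 1 − (95/39)(0−1) = 134/39
  ⇒ ω_s²/ω_c² = 134/39
Coupling ω_c² = ω_r¹ ⇒ overall = 23/19 × 134/39 = 3082/741

3082/741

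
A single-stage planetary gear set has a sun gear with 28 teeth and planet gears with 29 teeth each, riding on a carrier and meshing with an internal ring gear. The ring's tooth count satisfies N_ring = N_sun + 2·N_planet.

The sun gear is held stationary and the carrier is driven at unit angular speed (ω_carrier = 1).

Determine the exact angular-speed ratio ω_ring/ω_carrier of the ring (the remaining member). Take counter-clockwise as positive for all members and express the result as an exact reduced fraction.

N_ring = 28 + 2·29 = 86
28(ω_s−ω_c) = −86(ω_r−ω_c),  ω_s=0, ω_c=1
ω_r = 1 − (28/86)(0−1) = 57/43
ω_r/ω_c = 57/43

57/43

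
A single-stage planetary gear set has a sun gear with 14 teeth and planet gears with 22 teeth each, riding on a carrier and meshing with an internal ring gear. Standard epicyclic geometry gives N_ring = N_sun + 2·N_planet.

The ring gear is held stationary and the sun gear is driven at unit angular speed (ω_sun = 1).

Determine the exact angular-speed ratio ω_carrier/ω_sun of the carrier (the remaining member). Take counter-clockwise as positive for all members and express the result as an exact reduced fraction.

N_ring = 14 + 2·22 = 58
14(ω_s−ω_c) = −58(ω_r−ω_c),  ω_r=0, ω_s=1
14(1−ω_c) = −58(0−ω_c)  ⇒  72ω_c = 14  ⇒  ω_c = 7/36
ω_c/ω_s = 7/36

7/36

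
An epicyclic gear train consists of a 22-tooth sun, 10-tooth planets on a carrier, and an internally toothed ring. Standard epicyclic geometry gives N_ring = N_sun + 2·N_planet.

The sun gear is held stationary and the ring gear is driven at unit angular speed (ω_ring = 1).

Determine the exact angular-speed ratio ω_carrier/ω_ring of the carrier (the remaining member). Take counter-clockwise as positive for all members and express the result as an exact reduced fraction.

21/32

N_ring = 22 + 2·10 = 42
22(ω_s−ω_c) = −42(ω_r−ω_c),  ω_s=0, ω_r=1
22(0−ω_c) = −42(1−ω_c)  ⇒  64ω_c = 42  ⇒  ω_c = 21/32
ω_c/ω_r = 21/32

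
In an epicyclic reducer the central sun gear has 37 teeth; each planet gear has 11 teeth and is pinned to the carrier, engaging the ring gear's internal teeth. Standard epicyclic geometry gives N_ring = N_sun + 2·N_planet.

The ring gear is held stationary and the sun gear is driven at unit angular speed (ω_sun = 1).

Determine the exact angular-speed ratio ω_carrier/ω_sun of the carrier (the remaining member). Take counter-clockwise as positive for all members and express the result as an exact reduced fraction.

N_ring = 37 + 2·11 = 59
37(ω_s−ω_c) = −59(ω_r−ω_c),  ω_r=0, ω_s=1
37(1−ω_c) = −59(0−ω_c)  ⇒  96ω_c = 37  ⇒  ω_c = 37/96
ω_c/ω_s = 37/96

37/96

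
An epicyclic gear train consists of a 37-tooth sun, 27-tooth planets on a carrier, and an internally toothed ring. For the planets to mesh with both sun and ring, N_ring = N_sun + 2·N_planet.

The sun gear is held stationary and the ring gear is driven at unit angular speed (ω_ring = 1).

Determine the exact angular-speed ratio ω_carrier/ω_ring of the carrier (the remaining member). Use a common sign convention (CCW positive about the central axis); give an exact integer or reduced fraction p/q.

91/128

N_ring = 37 + 2·27 = 91
37(ω_s−ω_c) = −91(ω_r−ω_c),  ω_s=0, ω_r=1
37(0−ω_c) = −91(1−ω_c)  ⇒  128ω_c = 91  ⇒  ω_c = 91/128
ω_c/ω_r = 91/128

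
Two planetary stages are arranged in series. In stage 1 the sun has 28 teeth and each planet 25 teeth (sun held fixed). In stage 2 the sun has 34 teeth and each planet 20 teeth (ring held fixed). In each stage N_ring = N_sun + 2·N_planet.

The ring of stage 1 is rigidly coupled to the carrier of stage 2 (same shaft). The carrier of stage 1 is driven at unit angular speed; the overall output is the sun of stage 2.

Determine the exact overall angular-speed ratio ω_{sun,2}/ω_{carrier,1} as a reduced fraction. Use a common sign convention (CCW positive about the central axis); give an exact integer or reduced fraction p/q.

Stage 1: N_ring = 28 + 2·25 = 78
Stage 1: 28(ω_s−ω_c) = −78(ω_r−ω_c),  ω_s=0, ω_c=1
Stage 1: ω_r = 1 − (28/78)(0−1) = 53/39
  ⇒ ω_r¹/ω_c¹ = 53/39
Stage 2: N_ring = 34 + 2·20 = 74
Stage 2: 34(ω_s−ω_c) = −74(ω_r−ω_c),  ω_r=0, ω_c=1
Stage 2: ω_s = 1 − (74/34)(0−1) = 54/17
  ⇒ ω_s²/ω_c² = 54/17
Coupling ω_c² = ω_r¹ ⇒ overall = 53/39 × 54/17 = 954/221

954/221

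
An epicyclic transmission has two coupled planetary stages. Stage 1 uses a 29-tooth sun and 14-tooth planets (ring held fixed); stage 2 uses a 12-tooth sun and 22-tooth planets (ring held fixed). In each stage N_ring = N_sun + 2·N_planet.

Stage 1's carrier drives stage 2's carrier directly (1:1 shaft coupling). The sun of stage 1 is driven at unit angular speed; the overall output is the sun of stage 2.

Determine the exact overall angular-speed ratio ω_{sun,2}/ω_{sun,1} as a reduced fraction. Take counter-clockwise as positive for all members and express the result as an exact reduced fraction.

Stage 1: N_ring = 29 + 2·14 = 57
Stage 1: 29(ω_s−ω_c) = −57(ω_r−ω_c),  ω_r=0, ω_s=1
Stage 1: 29(1−ω_c) = −57(0−ω_c)  ⇒  86ω_c = 29  ⇒  ω_c = 29/86
  ⇒ ω_c¹/ω_s¹ = 29/86
Stage 2: N_ring = 12 + 2·22 = 56
Stage 2: 12(ω_s−ω_c) = −56(ω_r−ω_c),  ω_r=0, ω_c=1
Stage 2: ω_s = 1 − (56/12)(0−1) = 17/3
  ⇒ ω_s²/ω_c² = 17/3
Coupling ω_c² = ω_c¹ ⇒ overall = 29/86 × 17/3 = 493/258

493/258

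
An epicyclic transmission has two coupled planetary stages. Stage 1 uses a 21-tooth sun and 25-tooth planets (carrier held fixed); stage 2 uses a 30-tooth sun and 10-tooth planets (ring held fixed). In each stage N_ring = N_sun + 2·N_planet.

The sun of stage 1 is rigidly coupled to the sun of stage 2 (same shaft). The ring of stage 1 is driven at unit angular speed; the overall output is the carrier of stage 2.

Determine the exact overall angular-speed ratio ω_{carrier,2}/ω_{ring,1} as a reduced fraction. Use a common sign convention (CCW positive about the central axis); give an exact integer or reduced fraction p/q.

Stage 1: N_ring = 21 + 2·25 = 71
Stage 1: 21(ω_s−ω_c) = −71(ω_r−ω_c),  ω_c=0, ω_r=1
Stage 1: ω_s = 0 − (71/21)(1−0) = -71/21
  ⇒ ω_s¹/ω_r¹ = -71/21
Stage 2: N_ring = 30 + 2·10 = 50
Stage 2: 30(ω_s−ω_c) = −50(ω_r−ω_c),  ω_r=0, ω_s=1
Stage 2: 30(1−ω_c) = −50(0−ω_c)  ⇒  80ω_c = 30  ⇒  ω_c = 3/8
  ⇒ ω_c²/ω_s² = 3/8
Coupling ω_s² = ω_s¹ ⇒ overall = -71/21 × 3/8 = -71/56

-71/56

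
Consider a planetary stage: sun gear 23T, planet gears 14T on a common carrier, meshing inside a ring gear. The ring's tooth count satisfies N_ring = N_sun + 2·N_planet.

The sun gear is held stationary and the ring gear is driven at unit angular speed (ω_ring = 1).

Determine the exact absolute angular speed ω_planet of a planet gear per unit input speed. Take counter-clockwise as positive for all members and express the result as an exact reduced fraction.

51/28

N_ring = 23 + 2·14 = 51
23(ω_s−ω_c) = −51(ω_r−ω_c),  ω_s=0, ω_r=1
23(0−ω_c) = −51(1−ω_c)  ⇒  74ω_c = 51  ⇒  ω_c = 51/74
sun–planet: 23·(0−51/74) = −14·(ω_p−ω_c)  ⇒  ω_p−ω_c = −(23/14)·(-51/74) = 1173/1036
ω_p = 51/74 + 1173/1036 = 51/28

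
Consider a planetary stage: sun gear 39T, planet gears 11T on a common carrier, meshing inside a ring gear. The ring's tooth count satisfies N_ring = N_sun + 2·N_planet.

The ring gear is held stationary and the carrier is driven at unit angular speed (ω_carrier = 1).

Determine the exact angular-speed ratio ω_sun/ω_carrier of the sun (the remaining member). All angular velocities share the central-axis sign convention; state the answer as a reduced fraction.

100/39

N_ring = 39 + 2·11 = 61
39(ω_s−ω_c) = −61(ω_r−ω_c),  ω_r=0, ω_c=1
ω_s = 1 − (61/39)(0−1) = 100/39
ω_s/ω_c = 100/39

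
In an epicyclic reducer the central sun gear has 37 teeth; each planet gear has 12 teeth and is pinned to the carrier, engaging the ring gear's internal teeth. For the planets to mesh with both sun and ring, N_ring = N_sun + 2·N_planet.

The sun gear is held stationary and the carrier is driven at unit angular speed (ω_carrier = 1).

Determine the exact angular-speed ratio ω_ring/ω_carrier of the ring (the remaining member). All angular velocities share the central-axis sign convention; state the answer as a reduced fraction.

N_ring = 37 + 2·12 = 61
37(ω_s−ω_c) = −61(ω_r−ω_c),  ω_s=0, ω_c=1
ω_r = 1 − (37/61)(0−1) = 98/61
ω_r/ω_c = 98/61

98/61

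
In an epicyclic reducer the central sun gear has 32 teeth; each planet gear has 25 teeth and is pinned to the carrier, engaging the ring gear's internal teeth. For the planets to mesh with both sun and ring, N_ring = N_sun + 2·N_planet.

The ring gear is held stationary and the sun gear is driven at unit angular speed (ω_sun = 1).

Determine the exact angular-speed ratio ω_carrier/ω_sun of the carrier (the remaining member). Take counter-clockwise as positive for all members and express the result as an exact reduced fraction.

16/57

N_ring = 32 + 2·25 = 82
32(ω_s−ω_c) = −82(ω_r−ω_c),  ω_r=0, ω_s=1
32(1−ω_c) = −82(0−ω_c)  ⇒  114ω_c = 32  ⇒  ω_c = 16/57
ω_c/ω_s = 16/57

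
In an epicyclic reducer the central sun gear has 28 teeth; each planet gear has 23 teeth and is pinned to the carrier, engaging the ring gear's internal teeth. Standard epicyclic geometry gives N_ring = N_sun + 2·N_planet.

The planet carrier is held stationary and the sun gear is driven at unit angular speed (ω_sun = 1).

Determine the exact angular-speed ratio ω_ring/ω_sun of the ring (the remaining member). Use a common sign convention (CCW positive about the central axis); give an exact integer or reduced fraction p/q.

-14/37

N_ring = 28 + 2·23 = 74
28(ω_s−ω_c) = −74(ω_r−ω_c),  ω_c=0, ω_s=1
ω_r = 0 − (28/74)(1−0) = -14/37
ω_r/ω_s = -14/37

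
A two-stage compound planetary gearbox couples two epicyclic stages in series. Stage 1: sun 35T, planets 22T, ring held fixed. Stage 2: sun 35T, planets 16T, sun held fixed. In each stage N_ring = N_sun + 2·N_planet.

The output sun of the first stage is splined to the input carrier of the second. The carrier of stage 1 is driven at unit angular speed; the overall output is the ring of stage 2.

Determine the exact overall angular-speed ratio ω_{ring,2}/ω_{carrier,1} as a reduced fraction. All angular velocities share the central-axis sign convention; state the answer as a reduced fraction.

11628/2345

Stage 1: N_ring = 35 + 2·22 = 79
Stage 1: 35(ω_s−ω_c) = −79(ω_r−ω_c),  ω_r=0, ω_c=1
Stage 1: ω_s = 1 − (79/35)(0−1) = 114/35
  ⇒ ω_s¹/ω_c¹ = 114/35
Stage 2: N_ring = 35 + 2·16 = 67
Stage 2: 35(ω_s−ω_c) = −67(ω_r−ω_c),  ω_s=0, ω_c=1
Stage 2: ω_r = 1 − (35/67)(0−1) = 102/67
  ⇒ ω_r²/ω_c² = 102/67
Coupling ω_c² = ω_s¹ ⇒ overall = 114/35 × 102/67 = 11628/2345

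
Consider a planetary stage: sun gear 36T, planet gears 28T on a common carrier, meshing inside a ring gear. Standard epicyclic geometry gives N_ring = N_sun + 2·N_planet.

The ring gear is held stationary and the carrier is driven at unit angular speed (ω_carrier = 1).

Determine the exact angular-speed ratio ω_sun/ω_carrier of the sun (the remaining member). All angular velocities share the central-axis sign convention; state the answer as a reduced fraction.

N_ring = 36 + 2·28 = 92
36(ω_s−ω_c) = −92(ω_r−ω_c),  ω_r=0, ω_c=1
ω_s = 1 − (92/36)(0−1) = 32/9
ω_s/ω_c = 32/9

32/9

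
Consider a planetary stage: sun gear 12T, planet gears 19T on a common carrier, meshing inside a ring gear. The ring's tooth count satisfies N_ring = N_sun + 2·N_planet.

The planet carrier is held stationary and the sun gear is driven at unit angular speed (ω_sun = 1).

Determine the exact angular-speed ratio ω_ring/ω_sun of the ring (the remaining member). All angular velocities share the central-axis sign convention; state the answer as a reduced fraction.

-6/25

N_ring = 12 + 2·19 = 50
12(ω_s−ω_c) = −50(ω_r−ω_c),  ω_c=0, ω_s=1
ω_r = 0 − (12/50)(1−0) = -6/25
ω_r/ω_s = -6/25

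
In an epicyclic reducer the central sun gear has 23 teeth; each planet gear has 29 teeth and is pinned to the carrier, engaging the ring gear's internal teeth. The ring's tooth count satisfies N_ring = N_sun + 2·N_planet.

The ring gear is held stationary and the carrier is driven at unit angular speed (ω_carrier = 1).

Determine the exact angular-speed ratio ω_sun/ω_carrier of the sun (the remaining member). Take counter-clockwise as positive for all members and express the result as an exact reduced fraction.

N_ring = 23 + 2·29 = 81
23(ω_s−ω_c) = −81(ω_r−ω_c),  ω_r=0, ω_c=1
ω_s = 1 − (81/23)(0−1) = 104/23
ω_s/ω_c = 104/23

104/23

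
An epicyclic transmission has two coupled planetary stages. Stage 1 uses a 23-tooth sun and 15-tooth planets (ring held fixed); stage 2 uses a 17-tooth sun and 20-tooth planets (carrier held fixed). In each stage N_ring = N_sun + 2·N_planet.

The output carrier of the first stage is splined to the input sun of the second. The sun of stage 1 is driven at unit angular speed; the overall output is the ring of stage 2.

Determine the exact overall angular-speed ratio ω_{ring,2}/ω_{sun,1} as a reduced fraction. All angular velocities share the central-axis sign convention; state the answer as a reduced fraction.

-391/4332

Stage 1: N_ring = 23 + 2·15 = 53
Stage 1: 23(ω_s−ω_c) = −53(ω_r−ω_c),  ω_r=0, ω_s=1
Stage 1: 23(1−ω_c) = −53(0−ω_c)  ⇒  76ω_c = 23  ⇒  ω_c = 23/76
  ⇒ ω_c¹/ω_s¹ = 23/76
Stage 2: N_ring = 17 + 2·20 = 57
Stage 2: 17(ω_s−ω_c) = −57(ω_r−ω_c),  ω_c=0, ω_s=1
Stage 2: ω_r = 0 − (17/57)(1−0) = -17/57
  ⇒ ω_r²/ω_s² = -17/57
Coupling ω_s² = ω_c¹ ⇒ overall = 23/76 × -17/57 = -391/4332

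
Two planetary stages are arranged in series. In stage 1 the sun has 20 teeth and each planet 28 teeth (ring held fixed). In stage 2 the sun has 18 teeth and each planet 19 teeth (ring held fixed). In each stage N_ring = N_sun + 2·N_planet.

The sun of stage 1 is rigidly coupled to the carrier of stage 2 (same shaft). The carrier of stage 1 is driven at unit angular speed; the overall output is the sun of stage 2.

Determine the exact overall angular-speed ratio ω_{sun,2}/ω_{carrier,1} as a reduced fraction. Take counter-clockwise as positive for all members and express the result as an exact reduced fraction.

296/15

Stage 1: N_ring = 20 + 2·28 = 76
Stage 1: 20(ω_s−ω_c) = −76(ω_r−ω_c),  ω_r=0, ω_c=1
Stage 1: ω_s = 1 − (76/20)(0−1) = 24/5
  ⇒ ω_s¹/ω_c¹ = 24/5
Stage 2: N_ring = 18 + 2·19 = 56
Stage 2: 18(ω_s−ω_c) = −56(ω_r−ω_c),  ω_r=0, ω_c=1
Stage 2: ω_s = 1 − (56/18)(0−1) = 37/9
  ⇒ ω_s²/ω_c² = 37/9
Coupling ω_c² = ω_s¹ ⇒ overall = 24/5 × 37/9 = 296/15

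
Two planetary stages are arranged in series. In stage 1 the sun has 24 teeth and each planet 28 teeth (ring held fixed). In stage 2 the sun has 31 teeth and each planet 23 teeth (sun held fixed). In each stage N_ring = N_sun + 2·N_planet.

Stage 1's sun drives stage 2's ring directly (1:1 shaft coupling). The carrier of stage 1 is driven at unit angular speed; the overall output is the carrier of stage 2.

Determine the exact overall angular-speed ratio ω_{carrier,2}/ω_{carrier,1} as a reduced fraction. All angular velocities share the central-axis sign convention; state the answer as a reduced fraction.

Stage 1: N_ring = 24 + 2·28 = 80
Stage 1: 24(ω_s−ω_c) = −80(ω_r−ω_c),  ω_r=0, ω_c=1
Stage 1: ω_s = 1 − (80/24)(0−1) = 13/3
  ⇒ ω_s¹/ω_c¹ = 13/3
Stage 2: N_ring = 31 + 2·23 = 77
Stage 2: 31(ω_s−ω_c) = −77(ω_r−ω_c),  ω_s=0, ω_r=1
Stage 2: 31(0−ω_c) = −77(1−ω_c)  ⇒  108ω_c = 77  ⇒  ω_c = 77/108
  ⇒ ω_c²/ω_r² = 77/108
Coupling ω_r² = ω_s¹ ⇒ overall = 13/3 × 77/108 = 1001/324

1001/324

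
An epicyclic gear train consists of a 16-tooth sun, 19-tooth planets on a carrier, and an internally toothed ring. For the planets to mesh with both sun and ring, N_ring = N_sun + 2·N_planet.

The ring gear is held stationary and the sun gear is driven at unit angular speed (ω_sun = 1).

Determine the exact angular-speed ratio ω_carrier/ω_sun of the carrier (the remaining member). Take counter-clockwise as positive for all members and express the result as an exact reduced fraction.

8/35

N_ring = 16 + 2·19 = 54
16(ω_s−ω_c) = −54(ω_r−ω_c),  ω_r=0, ω_s=1
16(1−ω_c) = −54(0−ω_c)  ⇒  70ω_c = 16  ⇒  ω_c = 8/35
ω_c/ω_s = 8/35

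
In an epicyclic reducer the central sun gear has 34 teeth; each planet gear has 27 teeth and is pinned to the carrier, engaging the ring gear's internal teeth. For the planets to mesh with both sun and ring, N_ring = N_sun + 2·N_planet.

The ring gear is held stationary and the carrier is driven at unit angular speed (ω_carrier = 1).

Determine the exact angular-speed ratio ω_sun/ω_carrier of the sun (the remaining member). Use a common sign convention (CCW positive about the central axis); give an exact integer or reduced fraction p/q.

61/17

N_ring = 34 + 2·27 = 88
34(ω_s−ω_c) = −88(ω_r−ω_c),  ω_r=0, ω_c=1
ω_s = 1 − (88/34)(0−1) = 61/17
ω_s/ω_c = 61/17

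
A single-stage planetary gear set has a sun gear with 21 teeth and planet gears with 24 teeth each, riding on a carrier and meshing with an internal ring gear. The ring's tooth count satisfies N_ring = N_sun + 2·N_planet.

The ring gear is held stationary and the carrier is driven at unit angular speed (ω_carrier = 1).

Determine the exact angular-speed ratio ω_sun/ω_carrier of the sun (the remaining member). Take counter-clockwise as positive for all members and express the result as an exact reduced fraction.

30/7

N_ring = 21 + 2·24 = 69
21(ω_s−ω_c) = −69(ω_r−ω_c),  ω_r=0, ω_c=1
ω_s = 1 − (69/21)(0−1) = 30/7
ω_s/ω_c = 30/7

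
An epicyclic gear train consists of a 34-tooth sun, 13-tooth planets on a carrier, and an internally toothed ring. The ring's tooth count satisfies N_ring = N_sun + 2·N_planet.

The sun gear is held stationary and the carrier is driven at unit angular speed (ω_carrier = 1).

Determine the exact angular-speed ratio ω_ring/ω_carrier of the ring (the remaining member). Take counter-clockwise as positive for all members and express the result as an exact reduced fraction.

N_ring = 34 + 2·13 = 60
34(ω_s−ω_c) = −60(ω_r−ω_c),  ω_s=0, ω_c=1
ω_r = 1 − (34/60)(0−1) = 47/30
ω_r/ω_c = 47/30

47/30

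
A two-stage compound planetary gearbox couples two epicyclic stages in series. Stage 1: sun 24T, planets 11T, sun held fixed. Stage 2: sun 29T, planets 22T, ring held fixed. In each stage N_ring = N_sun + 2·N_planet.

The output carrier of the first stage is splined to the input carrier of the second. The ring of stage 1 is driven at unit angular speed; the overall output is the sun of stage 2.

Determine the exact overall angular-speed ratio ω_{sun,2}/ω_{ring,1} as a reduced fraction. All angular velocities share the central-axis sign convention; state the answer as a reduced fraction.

2346/1015

Stage 1: N_ring = 24 + 2·11 = 46
Stage 1: 24(ω_s−ω_c) = −46(ω_r−ω_c),  ω_s=0, ω_r=1
Stage 1: 24(0−ω_c) = −46(1−ω_c)  ⇒  70ω_c = 46  ⇒  ω_c = 23/35
  ⇒ ω_c¹/ω_r¹ = 23/35
Stage 2: N_ring = 29 + 2·22 = 73
Stage 2: 29(ω_s−ω_c) = −73(ω_r−ω_c),  ω_r=0, ω_c=1
Stage 2: ω_s = 1 − (73/29)(0−1) = 102/29
  ⇒ ω_s²/ω_c² = 102/29
Coupling ω_c² = ω_c¹ ⇒ overall = 23/35 × 102/29 = 2346/1015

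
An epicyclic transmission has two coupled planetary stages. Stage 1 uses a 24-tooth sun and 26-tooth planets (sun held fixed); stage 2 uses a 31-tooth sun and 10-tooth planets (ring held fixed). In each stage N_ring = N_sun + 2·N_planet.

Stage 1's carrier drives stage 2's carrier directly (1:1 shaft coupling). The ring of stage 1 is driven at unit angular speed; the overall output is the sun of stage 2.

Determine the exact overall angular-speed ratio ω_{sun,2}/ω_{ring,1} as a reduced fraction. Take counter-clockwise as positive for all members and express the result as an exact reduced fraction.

Stage 1: N_ring = 24 + 2·26 = 76
Stage 1: 24(ω_s−ω_c) = −76(ω_r−ω_c),  ω_s=0, ω_r=1
Stage 1: 24(0−ω_c) = −76(1−ω_c)  ⇒  100ω_c = 76  ⇒  ω_c = 19/25
  ⇒ ω_c¹/ω_r¹ = 19/25
Stage 2: N_ring = 31 + 2·10 = 51
Stage 2: 31(ω_s−ω_c) = −51(ω_r−ω_c),  ω_r=0, ω_c=1
Stage 2: ω_s = 1 − (51/31)(0−1) = 82/31
  ⇒ ω_s²/ω_c² = 82/31
Coupling ω_c² = ω_c¹ ⇒ overall = 19/25 × 82/31 = 1558/775

1558/775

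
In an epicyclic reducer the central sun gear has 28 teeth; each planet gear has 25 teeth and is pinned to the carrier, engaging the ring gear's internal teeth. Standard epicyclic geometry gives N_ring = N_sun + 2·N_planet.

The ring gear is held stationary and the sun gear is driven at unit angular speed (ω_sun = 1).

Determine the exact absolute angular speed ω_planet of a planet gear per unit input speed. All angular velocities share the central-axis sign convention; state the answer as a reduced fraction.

N_ring = 28 + 2·25 = 78
28(ω_s−ω_c) = −78(ω_r−ω_c),  ω_r=0, ω_s=1
28(1−ω_c) = −78(0−ω_c)  ⇒  106ω_c = 28  ⇒  ω_c = 14/53
sun–planet: 28·(1−14/53) = −25·(ω_p−ω_c)  ⇒  ω_p−ω_c = −(28/25)·(39/53) = -1092/1325
ω_p = 14/53 − 1092/1325 = -14/25

-14/25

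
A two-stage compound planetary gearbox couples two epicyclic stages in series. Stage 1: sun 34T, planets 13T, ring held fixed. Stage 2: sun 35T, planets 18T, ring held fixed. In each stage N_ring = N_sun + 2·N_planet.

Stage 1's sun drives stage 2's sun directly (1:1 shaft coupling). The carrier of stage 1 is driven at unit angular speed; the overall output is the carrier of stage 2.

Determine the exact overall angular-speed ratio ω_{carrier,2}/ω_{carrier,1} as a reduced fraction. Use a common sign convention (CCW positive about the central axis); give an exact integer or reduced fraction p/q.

1645/1802

Stage 1: N_ring = 34 + 2·13 = 60
Stage 1: 34(ω_s−ω_c) = −60(ω_r−ω_c),  ω_r=0, ω_c=1
Stage 1: ω_s = 1 − (60/34)(0−1) = 47/17
  ⇒ ω_s¹/ω_c¹ = 47/17
Stage 2: N_ring = 35 + 2·18 = 71
Stage 2: 35(ω_s−ω_c) = −71(ω_r−ω_c),  ω_r=0, ω_s=1
Stage 2: 35(1−ω_c) = −71(0−ω_c)  ⇒  106ω_c = 35  ⇒  ω_c = 35/106
  ⇒ ω_c²/ω_s² = 35/106
Coupling ω_s² = ω_s¹ ⇒ overall = 47/17 × 35/106 = 1645/1802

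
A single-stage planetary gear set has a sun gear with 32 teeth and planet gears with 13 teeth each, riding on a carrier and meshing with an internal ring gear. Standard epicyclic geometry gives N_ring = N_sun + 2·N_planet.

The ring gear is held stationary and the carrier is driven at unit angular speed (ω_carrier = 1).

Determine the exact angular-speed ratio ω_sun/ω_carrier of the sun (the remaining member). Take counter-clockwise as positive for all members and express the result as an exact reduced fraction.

45/16

N_ring = 32 + 2·13 = 58
32(ω_s−ω_c) = −58(ω_r−ω_c),  ω_r=0, ω_c=1
ω_s = 1 − (58/32)(0−1) = 45/16
ω_s/ω_c = 45/16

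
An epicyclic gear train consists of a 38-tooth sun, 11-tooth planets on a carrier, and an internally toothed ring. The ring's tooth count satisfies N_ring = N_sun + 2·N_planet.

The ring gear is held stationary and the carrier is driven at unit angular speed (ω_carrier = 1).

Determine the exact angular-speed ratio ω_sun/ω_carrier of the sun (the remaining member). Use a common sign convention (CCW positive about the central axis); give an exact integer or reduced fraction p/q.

49/19

N_ring = 38 + 2·11 = 60
38(ω_s−ω_c) = −60(ω_r−ω_c),  ω_r=0, ω_c=1
ω_s = 1 − (60/38)(0−1) = 49/19
ω_s/ω_c = 49/19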